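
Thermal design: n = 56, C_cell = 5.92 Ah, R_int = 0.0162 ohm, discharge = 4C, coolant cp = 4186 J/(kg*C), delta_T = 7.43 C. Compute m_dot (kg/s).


Step 1: I = 4 * 5.92 = 23.68 A
Step 2: Q_cell = I^2 * R = 23.68^2 * 0.0162 = 9.084 W
Step 3: Q_total = 56 * 9.084 = 508.7 W
Step 4: m_dot = Q_total / (cp * dT) = 508.7 / (4186 * 7.43) = 0.01636 kg/s

0.01636 kg/s


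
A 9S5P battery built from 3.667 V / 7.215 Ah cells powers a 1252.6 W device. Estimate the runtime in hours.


Step 1: E_pack = Ns * V_cell * Np * C_cell = 9 * 3.667 * 5 * 7.215 = 1190.6 Wh
Step 2: t = E_pack / P = 1190.6 / 1252.6 = 0.9505 hr

0.9505 hr


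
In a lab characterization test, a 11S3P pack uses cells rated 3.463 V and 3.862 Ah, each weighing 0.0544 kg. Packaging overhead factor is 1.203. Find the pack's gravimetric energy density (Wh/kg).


Step 1: V_pack = 11 * 3.463 = 38.093 V
Step 2: C_pack = 3 * 3.862 = 11.586 Ah
Step 3: E_pack = V_pack * C_pack = 38.093 * 11.586 = 441.35 Wh
Step 4: m_pack = 11 * 3 * 0.0544 * 1.203 = 2.1596 kg
Step 5: ED = E_pack / m_pack = 441.35 / 2.1596 = 204.4 Wh/kg

204.4 Wh/kg


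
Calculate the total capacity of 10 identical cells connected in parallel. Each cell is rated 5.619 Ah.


C_total = 10 * 5.619 = 56.19 Ah

56.19 Ah


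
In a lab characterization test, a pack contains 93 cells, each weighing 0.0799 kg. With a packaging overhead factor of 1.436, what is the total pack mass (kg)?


Cell mass sum = 93 * 0.0799 = 7.4307 kg
With overhead 1.436: m_pack = 7.4307 * 1.436 = 10.67 kg

10.67 kg


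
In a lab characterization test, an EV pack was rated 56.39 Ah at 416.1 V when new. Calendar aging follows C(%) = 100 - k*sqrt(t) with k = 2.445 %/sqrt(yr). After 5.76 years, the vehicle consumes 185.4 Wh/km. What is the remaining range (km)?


Step 1: capacity retention = 100 - 2.445 * sqrt(5.76) = 100 - 2.445 * 2.4 = 94.132%
Step 2: C_now = 56.39 * 94.132/100 = 53.081 Ah
Step 3: E_pack = V * C_now = 416.1 * 53.081 = 22087 Wh
Step 4: range = E_pack / consumption = 22087 / 185.4 = 119.1 km

119.1 km


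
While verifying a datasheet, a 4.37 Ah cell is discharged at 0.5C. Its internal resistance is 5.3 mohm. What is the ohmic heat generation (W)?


Convert: R = 5.3 mohm = 0.0053 ohm
Step 1: I = C_rate * capacity = 0.5 * 4.37 = 2.185 A
Step 2: Q = I^2 * R = 2.185^2 * 0.0053 = 4.7742 * 0.0053 = 0.02530 W

0.02530 W


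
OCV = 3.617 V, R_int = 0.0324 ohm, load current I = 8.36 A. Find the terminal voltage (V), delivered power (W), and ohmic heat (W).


Step 1: V_terminal = OCV - I*R = 3.617 - 8.36 * 0.0324 = 3.3461 V
Step 2: P_out = V_terminal * I = 3.3461 * 8.36 = 27.97 W
Step 3: Q = I^2 * R = 8.36^2 * 0.0324 = 2.264 W

V=3.3461 V, P=27.97 W, Q=2.264 W


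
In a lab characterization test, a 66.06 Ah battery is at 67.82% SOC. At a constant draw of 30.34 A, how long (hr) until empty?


Step 1: remaining = SOC/100 * C_total = 67.82/100 * 66.06 = 44.802 Ah
Step 2: t = remaining / I = 44.802 / 30.34 = 1.477 hr

1.477 hr


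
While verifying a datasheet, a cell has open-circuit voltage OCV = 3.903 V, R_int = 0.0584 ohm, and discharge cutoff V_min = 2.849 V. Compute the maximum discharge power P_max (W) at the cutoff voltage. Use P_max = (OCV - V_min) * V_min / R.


dV = OCV - V_min = 1.054 V (so I_max = dV / R)
P_max = dV * V_min / R = 1.054 * 2.849 / 0.0584 = 51.42 W

51.42 W


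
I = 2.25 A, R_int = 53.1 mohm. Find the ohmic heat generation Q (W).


Convert: R = 53.1 mohm = 0.0531 ohm
I^2 = 5.0625
Q = 5.0625 * 0.0531 = 0.2688 W

0.2688 W


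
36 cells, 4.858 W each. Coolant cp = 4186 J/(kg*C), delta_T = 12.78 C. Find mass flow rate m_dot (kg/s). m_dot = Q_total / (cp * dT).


Step 1: Total heat Q = 36 * 4.858 W = 174.89 W
Step 2: denom = cp * dT = 4186 * 12.78 = 53497
Step 3: m_dot = 174.89 / 53497 = 0.003269 kg/s

0.003269 kg/s


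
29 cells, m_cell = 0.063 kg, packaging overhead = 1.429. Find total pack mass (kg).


m_pack = n * m_cell * overhead = 29 * 0.063 * 1.429 = 2.611 kg

2.611 kg


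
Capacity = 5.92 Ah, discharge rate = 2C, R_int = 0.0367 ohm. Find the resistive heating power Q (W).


Step 1: I = C_rate * capacity = 2 * 5.92 = 11.84 A
Step 2: Q = I^2 * R = 11.84^2 * 0.0367 = 140.19 * 0.0367 = 5.145 W

5.145 W


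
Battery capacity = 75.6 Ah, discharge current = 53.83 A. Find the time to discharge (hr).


Runtime = 75.6 Ah / 53.83 A = 1.404 hr

1.404 hr


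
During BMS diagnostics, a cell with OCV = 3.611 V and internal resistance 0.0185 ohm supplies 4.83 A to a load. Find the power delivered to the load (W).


Step 1: V_terminal = OCV - I*R = 3.611 - 4.83 * 0.0185 = 3.5216 V
Step 2: P_out = V_terminal * I = 3.5216 * 4.83 = 17.01 W

17.01 W


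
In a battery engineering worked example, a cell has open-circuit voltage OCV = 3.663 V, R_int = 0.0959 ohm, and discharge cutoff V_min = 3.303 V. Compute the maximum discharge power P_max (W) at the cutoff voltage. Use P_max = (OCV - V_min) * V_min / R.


dV = OCV - V_min = 0.36 V (so I_max = dV / R)
P_max = dV * V_min / R = 0.36 * 3.303 / 0.0959 = 12.40 W

12.40 W


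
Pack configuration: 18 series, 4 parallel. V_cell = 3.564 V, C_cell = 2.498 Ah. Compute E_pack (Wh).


E = Ns * Vcell * Np * Ccell = 18 * 3.564 * 4 * 2.498 = 641.0 Wh

641.0 Wh


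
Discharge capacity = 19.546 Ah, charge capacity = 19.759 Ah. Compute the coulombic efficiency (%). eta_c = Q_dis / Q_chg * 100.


Coulombic efficiency = 19.546/19.759 * 100% = 98.92%

98.92%


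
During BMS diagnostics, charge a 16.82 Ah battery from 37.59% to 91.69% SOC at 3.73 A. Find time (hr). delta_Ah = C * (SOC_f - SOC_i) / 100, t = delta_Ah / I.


Step 1: dSOC = 91.69% - 37.59% = 54.1%
Step 2: delta_Ah = 16.82 * 54.1 / 100 = 9.0996 Ah
Step 3: t = 9.0996 / 3.73 = 2.440 hr

2.440 hr


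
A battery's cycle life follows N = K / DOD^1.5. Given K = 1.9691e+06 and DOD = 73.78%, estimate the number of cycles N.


DOD^1.5 = 633.74
N = K / DOD^1.5 = 1.9691e+06 / 633.74 = 3107

3107 cycles


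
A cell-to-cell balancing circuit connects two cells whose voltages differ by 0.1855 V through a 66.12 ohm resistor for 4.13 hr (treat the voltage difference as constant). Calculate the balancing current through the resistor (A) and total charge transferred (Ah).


First, Ohm's law: I_bal = 0.1855 V / 66.12 ohm = 0.0028055 A
Then Q = I * t = 0.0028055 A * 4.13 hr = 0.01159 Ah

I=0.0028055 A, Q=0.01159 Ah


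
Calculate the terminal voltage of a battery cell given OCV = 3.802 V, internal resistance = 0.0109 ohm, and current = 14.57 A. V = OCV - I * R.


V = OCV - I*R = 3.802 - 14.57 * 0.0109 = 3.643 V

3.643 V


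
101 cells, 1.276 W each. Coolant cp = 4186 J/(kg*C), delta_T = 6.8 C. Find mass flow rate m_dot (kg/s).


Q_total = 101 * 1.276 = 128.88 W
m_dot = Q_total / (cp * dT) = 128.88 / (4186 * 6.8) = 0.004528 kg/s

0.004528 kg/s


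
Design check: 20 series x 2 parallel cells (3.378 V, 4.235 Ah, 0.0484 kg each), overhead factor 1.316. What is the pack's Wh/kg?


Step 1: V_pack = 20 * 3.378 = 67.56 V
Step 2: C_pack = 2 * 4.235 = 8.47 Ah
Step 3: E_pack = V_pack * C_pack = 67.56 * 8.47 = 572.23 Wh
Step 4: m_pack = 20 * 2 * 0.0484 * 1.316 = 2.5478 kg
Step 5: ED = E_pack / m_pack = 572.23 / 2.5478 = 224.6 Wh/kg

224.6 Wh/kg


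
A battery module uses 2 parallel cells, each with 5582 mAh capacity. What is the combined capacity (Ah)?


Convert: C_cell = 5582 mAh = 5.582 Ah
C_total = 2 * 5.582 = 11.164 Ah

11.164 Ah


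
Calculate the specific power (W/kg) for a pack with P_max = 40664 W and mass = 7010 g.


Convert: m = 7010 g = 7.01 kg
SP = P / m = 40664 / 7.01 = 5801 W/kg

5801 W/kg


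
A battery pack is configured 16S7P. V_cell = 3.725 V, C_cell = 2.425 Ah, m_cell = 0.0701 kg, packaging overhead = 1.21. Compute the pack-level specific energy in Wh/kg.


Step 1: V_pack = 16 * 3.725 = 59.6 V
Step 2: C_pack = 7 * 2.425 = 16.975 Ah
Step 3: E_pack = V_pack * C_pack = 59.6 * 16.975 = 1011.7 Wh
Step 4: m_pack = 16 * 7 * 0.0701 * 1.21 = 9.5 kg
Step 5: ED = E_pack / m_pack = 1011.7 / 9.5 = 106.5 Wh/kg

106.5 Wh/kg


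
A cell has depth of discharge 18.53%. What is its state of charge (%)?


SOC = 100 - DOD = 100 - 18.53 = 81.47%

81.47%


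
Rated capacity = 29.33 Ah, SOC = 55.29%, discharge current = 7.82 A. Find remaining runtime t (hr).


Step 1: remaining = SOC/100 * C_total = 55.29/100 * 29.33 = 16.217 Ah
Step 2: t = remaining / I = 16.217 / 7.82 = 2.074 hr

2.074 hr


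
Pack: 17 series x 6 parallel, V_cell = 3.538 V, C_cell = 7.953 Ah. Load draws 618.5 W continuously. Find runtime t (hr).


Step 1: E_pack = Ns * V_cell * Np * C_cell = 17 * 3.538 * 6 * 7.953 = 2870 Wh
Step 2: t = E_pack / P = 2870 / 618.5 = 4.640 hr

4.640 hr


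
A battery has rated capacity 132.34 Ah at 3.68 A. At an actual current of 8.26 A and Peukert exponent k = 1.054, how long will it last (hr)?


Step 1: t_rated = C / I_rated = 132.34 / 3.68 = 35.962 hr
Step 2: ratio = 3.68 / 8.26 = 0.44552
Step 3: ratio^k = 0.44552^1.054 = 0.42649
Step 4: t = t_rated * ratio^k = 35.962 * 0.42649 = 15.34 hr

15.34 hr


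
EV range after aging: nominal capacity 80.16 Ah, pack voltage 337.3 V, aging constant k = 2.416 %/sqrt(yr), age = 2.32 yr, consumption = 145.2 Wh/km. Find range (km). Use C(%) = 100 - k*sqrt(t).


Step 1: capacity retention = 100 - 2.416 * sqrt(2.32) = 100 - 2.416 * 1.5232 = 96.32%
Step 2: C_now = 80.16 * 96.32/100 = 77.21 Ah
Step 3: E_pack = V * C_now = 337.3 * 77.21 = 26043 Wh
Step 4: range = E_pack / consumption = 26043 / 145.2 = 179.4 km

179.4 km


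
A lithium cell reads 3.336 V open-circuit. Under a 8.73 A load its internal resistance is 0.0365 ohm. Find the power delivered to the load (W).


Step 1: V_terminal = OCV - I*R = 3.336 - 8.73 * 0.0365 = 3.0174 V
Step 2: P_out = V_terminal * I = 3.0174 * 8.73 = 26.34 W

26.34 W


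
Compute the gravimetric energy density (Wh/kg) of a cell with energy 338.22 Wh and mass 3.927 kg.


ED = E / m = 338.22 / 3.927 = 86.13 Wh/kg

86.13 Wh/kg


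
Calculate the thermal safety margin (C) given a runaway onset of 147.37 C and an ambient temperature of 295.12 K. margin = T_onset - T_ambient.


Convert: T_ambient = 295.12 K = 21.97 C
margin = 147.37 - 21.97 = 125.4 C

125.4 C


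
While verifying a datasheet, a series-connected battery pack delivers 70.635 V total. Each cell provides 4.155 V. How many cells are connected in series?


Rearranging: n = V_pack / V_cell = 70.635 / 4.155 = 17 cells

17


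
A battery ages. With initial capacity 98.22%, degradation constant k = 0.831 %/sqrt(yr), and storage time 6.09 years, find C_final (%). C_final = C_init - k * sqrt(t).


Step 1: sqrt(6.09 yr) = 2.4678
Step 2: drop = 0.831 * 2.4678 = 2.0507
Step 3: C_final = 98.22 - 2.0507 = 96.17%

96.17%


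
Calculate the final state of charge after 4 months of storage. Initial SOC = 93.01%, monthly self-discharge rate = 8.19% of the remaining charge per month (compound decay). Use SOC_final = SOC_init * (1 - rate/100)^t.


decay = (1 - 8.19/100)^4 = 0.71049
SOC_final = 93.01 * 0.71049 = 66.08%

66.08%


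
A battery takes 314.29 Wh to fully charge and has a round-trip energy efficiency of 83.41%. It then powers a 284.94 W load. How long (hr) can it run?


Step 1: E_discharge = eta/100 * E_charge = 83.41/100 * 314.29 = 262.15 Wh
Step 2: t = E_discharge / P = 262.15 / 284.94 = 0.9200 hr

0.9200 hr


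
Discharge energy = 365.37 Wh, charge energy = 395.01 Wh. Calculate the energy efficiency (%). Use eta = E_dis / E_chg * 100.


Round-trip efficiency = 365.37/395.01 * 100% = 92.50%

92.50%


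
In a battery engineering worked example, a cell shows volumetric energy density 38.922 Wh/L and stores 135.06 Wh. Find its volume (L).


V = E / ED = 135.06 / 38.922 = 3.470 L

3.470 L


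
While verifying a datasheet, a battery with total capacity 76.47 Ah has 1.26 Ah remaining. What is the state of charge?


SOC% = 1.26 / 76.47 * 100 = 1.648%

1.648%


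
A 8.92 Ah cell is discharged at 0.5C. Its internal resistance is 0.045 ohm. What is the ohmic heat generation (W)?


Step 1: I = C_rate * capacity = 0.5 * 8.92 = 4.46 A
Step 2: Q = I^2 * R = 4.46^2 * 0.045 = 19.892 * 0.045 = 0.8951 W

0.8951 W


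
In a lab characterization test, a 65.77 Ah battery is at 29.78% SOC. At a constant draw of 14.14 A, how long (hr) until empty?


Step 1: remaining = SOC/100 * C_total = 29.78/100 * 65.77 = 19.586 Ah
Step 2: t = remaining / I = 19.586 / 14.14 = 1.385 hr

1.385 hr


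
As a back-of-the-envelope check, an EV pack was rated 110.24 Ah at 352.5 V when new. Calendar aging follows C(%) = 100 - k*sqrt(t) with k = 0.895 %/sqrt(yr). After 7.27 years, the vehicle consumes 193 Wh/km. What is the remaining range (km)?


Step 1: capacity retention = 100 - 0.895 * sqrt(7.27) = 100 - 0.895 * 2.6963 = 97.587%
Step 2: C_now = 110.24 * 97.587/100 = 107.58 Ah
Step 3: E_pack = V * C_now = 352.5 * 107.58 = 37922 Wh
Step 4: range = E_pack / consumption = 37922 / 193 = 196.5 km

196.5 km


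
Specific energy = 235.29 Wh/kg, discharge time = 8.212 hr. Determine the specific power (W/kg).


P_specific = E / t = 235.29 / 8.212 = 28.65 W/kg

28.65 W/kg


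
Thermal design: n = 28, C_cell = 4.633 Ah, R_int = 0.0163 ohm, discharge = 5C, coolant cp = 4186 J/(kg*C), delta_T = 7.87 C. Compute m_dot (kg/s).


Step 1: I = 5 * 4.633 = 23.165 A
Step 2: Q_cell = I^2 * R = 23.165^2 * 0.0163 = 8.7469 W
Step 3: Q_total = 28 * 8.7469 = 244.91 W
Step 4: m_dot = Q_total / (cp * dT) = 244.91 / (4186 * 7.87) = 0.007434 kg/s

0.007434 kg/s


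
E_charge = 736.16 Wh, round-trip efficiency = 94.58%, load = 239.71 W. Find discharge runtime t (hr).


Step 1: E_discharge = eta/100 * E_charge = 94.58/100 * 736.16 = 696.26 Wh
Step 2: t = E_discharge / P = 696.26 / 239.71 = 2.905 hr

2.905 hr


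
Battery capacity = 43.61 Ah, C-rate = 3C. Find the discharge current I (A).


I = C_rate * capacity = 3 * 43.61 = 130.83 A

130.83 A


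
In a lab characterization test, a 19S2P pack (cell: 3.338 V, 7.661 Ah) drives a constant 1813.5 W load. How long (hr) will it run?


Step 1: E_pack = Ns * V_cell * Np * C_cell = 19 * 3.338 * 2 * 7.661 = 971.75 Wh
Step 2: t = E_pack / P = 971.75 / 1813.5 = 0.5358 hr

0.5358 hr


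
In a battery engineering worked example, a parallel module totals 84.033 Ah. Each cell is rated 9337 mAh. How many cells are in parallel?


Convert: C_cell = 9337 mAh = 9.337 Ah
n = C_total / C_cell = 84.033 / 9.337 = 9

9


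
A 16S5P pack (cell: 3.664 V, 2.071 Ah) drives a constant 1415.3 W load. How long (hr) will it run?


Step 1: E_pack = Ns * V_cell * Np * C_cell = 16 * 3.664 * 5 * 2.071 = 607.05 Wh
Step 2: t = E_pack / P = 607.05 / 1415.3 = 0.4289 hr

0.4289 hr


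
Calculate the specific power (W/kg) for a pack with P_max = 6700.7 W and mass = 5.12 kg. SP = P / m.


Specific power = 6700.7 W / 5.12 kg = 1309 W/kg

1309 W/kg


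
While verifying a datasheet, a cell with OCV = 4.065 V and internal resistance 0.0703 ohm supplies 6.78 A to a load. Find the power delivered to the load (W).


Step 1: V_terminal = OCV - I*R = 4.065 - 6.78 * 0.0703 = 3.5884 V
Step 2: P_out = V_terminal * I = 3.5884 * 6.78 = 24.33 W

24.33 W


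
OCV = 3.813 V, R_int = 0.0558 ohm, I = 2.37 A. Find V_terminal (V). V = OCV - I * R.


IR drop = 2.37 * 0.0558 = 0.13225 V
V = 3.813 - 0.13225 = 3.681 V

3.681 V


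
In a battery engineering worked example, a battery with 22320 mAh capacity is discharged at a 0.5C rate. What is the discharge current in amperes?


Convert: capacity = 22320 mAh = 22.32 Ah
At 0.5C: I = 0.5 * 22.32 Ah = 11.16 A

11.16 A


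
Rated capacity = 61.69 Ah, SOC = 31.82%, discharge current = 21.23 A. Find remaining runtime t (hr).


Step 1: remaining = SOC/100 * C_total = 31.82/100 * 61.69 = 19.63 Ah
Step 2: t = remaining / I = 19.63 / 21.23 = 0.9246 hr

0.9246 hr


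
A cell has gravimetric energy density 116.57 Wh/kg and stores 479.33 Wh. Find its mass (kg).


m = E / ED = 479.33 / 116.57 = 4.112 kg

4.112 kg


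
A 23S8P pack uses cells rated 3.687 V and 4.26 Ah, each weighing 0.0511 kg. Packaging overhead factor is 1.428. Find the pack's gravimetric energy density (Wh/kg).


Step 1: V_pack = 23 * 3.687 = 84.801 V
Step 2: C_pack = 8 * 4.26 = 34.08 Ah
Step 3: E_pack = V_pack * C_pack = 84.801 * 34.08 = 2890 Wh
Step 4: m_pack = 23 * 8 * 0.0511 * 1.428 = 13.427 kg
Step 5: ED = E_pack / m_pack = 2890 / 13.427 = 215.2 Wh/kg

215.2 Wh/kg


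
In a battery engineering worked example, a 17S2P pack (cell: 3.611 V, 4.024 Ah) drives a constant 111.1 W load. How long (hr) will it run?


Step 1: E_pack = Ns * V_cell * Np * C_cell = 17 * 3.611 * 2 * 4.024 = 494.04 Wh
Step 2: t = E_pack / P = 494.04 / 111.1 = 4.447 hr

4.447 hr


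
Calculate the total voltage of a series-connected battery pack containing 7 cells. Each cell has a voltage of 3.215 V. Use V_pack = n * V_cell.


V_pack = n * V_cell = 7 * 3.215 = 22.505 V

22.505 V


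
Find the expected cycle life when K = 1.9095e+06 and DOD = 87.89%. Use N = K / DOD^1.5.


DOD^1.5 = 823.97
N = K / DOD^1.5 = 1.9095e+06 / 823.97 = 2317

2317 cycles


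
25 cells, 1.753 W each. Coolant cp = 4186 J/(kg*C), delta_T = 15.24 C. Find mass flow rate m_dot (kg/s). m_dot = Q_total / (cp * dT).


Q_total = 25 * 1.753 = 43.825 W
m_dot = Q_total / (cp * dT) = 43.825 / (4186 * 15.24) = 6.870e-04 kg/s

6.870e-04 kg/s


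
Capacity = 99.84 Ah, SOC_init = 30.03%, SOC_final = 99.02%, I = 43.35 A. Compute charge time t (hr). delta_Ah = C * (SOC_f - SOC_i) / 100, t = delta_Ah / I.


delta_Ah = 99.84 * (99.02 - 30.03) / 100 = 68.88 Ah
t = delta_Ah / I = 68.88 / 43.35 = 1.589 hr

1.589 hr


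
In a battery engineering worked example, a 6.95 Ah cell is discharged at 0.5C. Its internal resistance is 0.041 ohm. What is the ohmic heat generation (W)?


Step 1: I = C_rate * capacity = 0.5 * 6.95 = 3.475 A
Step 2: Q = I^2 * R = 3.475^2 * 0.041 = 12.076 * 0.041 = 0.4951 W

0.4951 W


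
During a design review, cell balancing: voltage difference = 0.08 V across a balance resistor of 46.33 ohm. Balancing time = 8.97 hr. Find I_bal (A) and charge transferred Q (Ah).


I_bal = dV / R = 0.08 / 46.33 = 0.0017267 A
Q = I_bal * t = 0.0017267 * 8.97 = 0.01549 Ah

I=0.0017267 A, Q=0.01549 Ah


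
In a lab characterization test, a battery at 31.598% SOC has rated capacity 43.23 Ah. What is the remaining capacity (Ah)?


remaining = SOC / 100 * total = 31.598 / 100 * 43.23 = 13.66 Ah

13.66 Ah


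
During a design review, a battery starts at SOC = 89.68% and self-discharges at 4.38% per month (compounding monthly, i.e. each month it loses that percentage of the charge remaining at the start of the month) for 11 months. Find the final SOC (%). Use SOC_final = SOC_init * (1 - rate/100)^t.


Monthly retention factor = 1 - 4.38/100 = 0.9562
Over 11 months: factor^11 = 0.61099
SOC_final = 89.68 * 0.61099 = 54.79%

54.79%


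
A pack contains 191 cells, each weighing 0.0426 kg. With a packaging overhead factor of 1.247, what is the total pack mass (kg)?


m_pack = n * m_cell * overhead = 191 * 0.0426 * 1.247 = 10.15 kg

10.15 kg


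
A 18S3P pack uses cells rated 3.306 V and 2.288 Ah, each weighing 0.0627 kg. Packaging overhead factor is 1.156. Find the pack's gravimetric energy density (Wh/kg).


Step 1: V_pack = 18 * 3.306 = 59.508 V
Step 2: C_pack = 3 * 2.288 = 6.864 Ah
Step 3: E_pack = V_pack * C_pack = 59.508 * 6.864 = 408.46 Wh
Step 4: m_pack = 18 * 3 * 0.0627 * 1.156 = 3.914 kg
Step 5: ED = E_pack / m_pack = 408.46 / 3.914 = 104.4 Wh/kg

104.4 Wh/kg


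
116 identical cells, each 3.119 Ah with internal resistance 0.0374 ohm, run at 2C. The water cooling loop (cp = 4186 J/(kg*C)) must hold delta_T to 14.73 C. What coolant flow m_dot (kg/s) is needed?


Step 1: I = 2 * 3.119 = 6.238 A
Step 2: Q_cell = I^2 * R = 6.238^2 * 0.0374 = 1.4553 W
Step 3: Q_total = 116 * 1.4553 = 168.81 W
Step 4: m_dot = Q_total / (cp * dT) = 168.81 / (4186 * 14.73) = 0.002738 kg/s

0.002738 kg/s


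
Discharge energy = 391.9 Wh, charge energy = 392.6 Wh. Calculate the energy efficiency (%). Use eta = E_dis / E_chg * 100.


eta_e = E_dis / E_chg * 100 = 391.9 / 392.6 * 100 = 99.82%

99.82%


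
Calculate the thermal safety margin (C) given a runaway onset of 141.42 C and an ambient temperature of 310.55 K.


Convert: T_ambient = 310.55 K = 37.4 C
margin = 141.42 - 37.4 = 104.02 C

104.02 C


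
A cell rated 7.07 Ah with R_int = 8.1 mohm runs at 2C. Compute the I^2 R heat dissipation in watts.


Convert: R = 8.1 mohm = 0.0081 ohm
Step 1: I = C_rate * capacity = 2 * 7.07 = 14.14 A
Step 2: Q = I^2 * R = 14.14^2 * 0.0081 = 199.94 * 0.0081 = 1.620 W

1.620 W


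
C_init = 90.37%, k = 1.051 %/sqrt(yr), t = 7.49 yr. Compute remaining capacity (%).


Step 1: sqrt(7.49 yr) = 2.7368
Step 2: drop = 1.051 * 2.7368 = 2.8764
Step 3: C_final = 90.37 - 2.8764 = 87.49%

87.49%


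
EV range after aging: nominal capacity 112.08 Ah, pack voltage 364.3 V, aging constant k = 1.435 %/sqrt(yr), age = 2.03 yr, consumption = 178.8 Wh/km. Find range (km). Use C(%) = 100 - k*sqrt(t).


Step 1: capacity retention = 100 - 1.435 * sqrt(2.03) = 100 - 1.435 * 1.4248 = 97.955%
Step 2: C_now = 112.08 * 97.955/100 = 109.79 Ah
Step 3: E_pack = V * C_now = 364.3 * 109.79 = 39996 Wh
Step 4: range = E_pack / consumption = 39996 / 178.8 = 223.7 km

223.7 km


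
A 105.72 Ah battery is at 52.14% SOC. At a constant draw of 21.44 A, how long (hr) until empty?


Step 1: remaining = SOC/100 * C_total = 52.14/100 * 105.72 = 55.122 Ah
Step 2: t = remaining / I = 55.122 / 21.44 = 2.571 hr

2.571 hr


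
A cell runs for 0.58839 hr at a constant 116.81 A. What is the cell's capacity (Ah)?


C = I * t = 116.81 * 0.58839 = 68.73 Ah

68.73 Ah


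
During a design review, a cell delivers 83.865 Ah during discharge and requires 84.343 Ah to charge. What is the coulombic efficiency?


eta_c = Q_dis / Q_chg * 100 = 83.865 / 84.343 * 100 = 99.43%

99.43%


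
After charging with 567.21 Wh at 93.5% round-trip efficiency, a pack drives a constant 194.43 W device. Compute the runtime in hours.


Step 1: E_discharge = eta/100 * E_charge = 93.5/100 * 567.21 = 530.34 Wh
Step 2: t = E_discharge / P = 530.34 / 194.43 = 2.728 hr

2.728 hr


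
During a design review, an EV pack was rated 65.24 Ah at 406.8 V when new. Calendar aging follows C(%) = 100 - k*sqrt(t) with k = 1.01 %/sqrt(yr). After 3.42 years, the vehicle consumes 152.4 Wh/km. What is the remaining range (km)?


Step 1: capacity retention = 100 - 1.01 * sqrt(3.42) = 100 - 1.01 * 1.8493 = 98.132%
Step 2: C_now = 65.24 * 98.132/100 = 64.021 Ah
Step 3: E_pack = V * C_now = 406.8 * 64.021 = 26044 Wh
Step 4: range = E_pack / consumption = 26044 / 152.4 = 170.9 km

170.9 km


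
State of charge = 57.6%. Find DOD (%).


DOD = 100 - SOC = 100 - 57.6 = 42.4%

42.4%


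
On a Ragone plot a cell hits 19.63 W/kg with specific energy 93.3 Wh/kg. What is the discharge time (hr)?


t = E / P = 93.3 / 19.63 = 4.753 hr

4.753 hr


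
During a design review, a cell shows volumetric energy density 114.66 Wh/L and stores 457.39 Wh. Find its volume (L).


V = E / ED = 457.39 / 114.66 = 3.989 L

3.989 L


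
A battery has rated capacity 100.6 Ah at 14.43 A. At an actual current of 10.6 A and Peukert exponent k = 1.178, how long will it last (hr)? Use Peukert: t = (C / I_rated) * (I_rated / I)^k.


t_rated = C / I_rated = 100.6 / 14.43 = 6.9716 hr
(I_rated/I)^k = (1.3613)^1.178 = 1.4381
t = t_rated * (I_rated/I)^k = 6.9716 * 1.4381 = 10.03 hr

10.03 hr


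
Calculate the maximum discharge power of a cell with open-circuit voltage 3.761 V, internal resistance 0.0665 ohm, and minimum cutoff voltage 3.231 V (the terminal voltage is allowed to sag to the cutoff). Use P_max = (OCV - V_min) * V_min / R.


dV = OCV - V_min = 0.53 V (so I_max = dV / R)
P_max = dV * V_min / R = 0.53 * 3.231 / 0.0665 = 25.75 W

25.75 W


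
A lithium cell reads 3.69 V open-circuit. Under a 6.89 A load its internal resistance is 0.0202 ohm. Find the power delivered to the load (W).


Step 1: V_terminal = OCV - I*R = 3.69 - 6.89 * 0.0202 = 3.5508 V
Step 2: P_out = V_terminal * I = 3.5508 * 6.89 = 24.47 W

24.47 W


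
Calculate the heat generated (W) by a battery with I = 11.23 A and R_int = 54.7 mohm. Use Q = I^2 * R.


Convert: R = 54.7 mohm = 0.0547 ohm
Q = I^2 * R = 11.23^2 * 0.0547 = 6.898 W

6.898 W


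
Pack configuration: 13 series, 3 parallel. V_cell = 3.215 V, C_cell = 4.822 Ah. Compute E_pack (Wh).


E = Ns * Vcell * Np * Ccell = 13 * 3.215 * 3 * 4.822 = 604.6 Wh

604.6 Wh


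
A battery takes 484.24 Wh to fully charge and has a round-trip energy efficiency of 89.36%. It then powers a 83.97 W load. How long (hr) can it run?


Step 1: E_discharge = eta/100 * E_charge = 89.36/100 * 484.24 = 432.72 Wh
Step 2: t = E_discharge / P = 432.72 / 83.97 = 5.153 hr

5.153 hr


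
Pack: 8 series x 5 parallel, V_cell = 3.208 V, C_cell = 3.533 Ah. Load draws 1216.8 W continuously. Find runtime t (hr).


Step 1: E_pack = Ns * V_cell * Np * C_cell = 8 * 3.208 * 5 * 3.533 = 453.35 Wh
Step 2: t = E_pack / P = 453.35 / 1216.8 = 0.3726 hr

0.3726 hr


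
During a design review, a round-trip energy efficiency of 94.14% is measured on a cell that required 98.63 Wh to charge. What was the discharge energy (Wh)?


E_dis = eta/100 * E_chg = 94.14/100 * 98.63 = 92.85 Wh

92.85 Wh


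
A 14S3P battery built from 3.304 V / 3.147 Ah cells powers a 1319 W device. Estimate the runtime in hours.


Step 1: E_pack = Ns * V_cell * Np * C_cell = 14 * 3.304 * 3 * 3.147 = 436.7 Wh
Step 2: t = E_pack / P = 436.7 / 1319 = 0.3311 hr

0.3311 hr


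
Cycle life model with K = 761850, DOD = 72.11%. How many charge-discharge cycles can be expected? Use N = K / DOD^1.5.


DOD^1.5 = 612.34
N = K / DOD^1.5 = 761850 / 612.34 = 1244

1244 cycles


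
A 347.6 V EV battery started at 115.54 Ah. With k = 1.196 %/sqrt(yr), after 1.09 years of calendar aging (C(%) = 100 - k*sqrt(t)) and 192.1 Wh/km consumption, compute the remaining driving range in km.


Step 1: capacity retention = 100 - 1.196 * sqrt(1.09) = 100 - 1.196 * 1.044 = 98.751%
Step 2: C_now = 115.54 * 98.751/100 = 114.1 Ah
Step 3: E_pack = V * C_now = 347.6 * 114.1 = 39661 Wh
Step 4: range = E_pack / consumption = 39661 / 192.1 = 206.5 km

206.5 km


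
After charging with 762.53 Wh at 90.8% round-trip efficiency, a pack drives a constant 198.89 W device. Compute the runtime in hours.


Step 1: E_discharge = eta/100 * E_charge = 90.8/100 * 762.53 = 692.38 Wh
Step 2: t = E_discharge / P = 692.38 / 198.89 = 3.481 hr

3.481 hr


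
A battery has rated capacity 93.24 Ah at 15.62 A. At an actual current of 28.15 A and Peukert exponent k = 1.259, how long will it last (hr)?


t_rated = C / I_rated = 93.24 / 15.62 = 5.9693 hr
(I_rated/I)^k = (0.55488)^1.259 = 0.47637
t = t_rated * (I_rated/I)^k = 5.9693 * 0.47637 = 2.844 hr

2.844 hr


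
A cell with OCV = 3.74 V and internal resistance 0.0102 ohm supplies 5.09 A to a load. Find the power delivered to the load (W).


Step 1: V_terminal = OCV - I*R = 3.74 - 5.09 * 0.0102 = 3.6881 V
Step 2: P_out = V_terminal * I = 3.6881 * 5.09 = 18.77 W

18.77 W


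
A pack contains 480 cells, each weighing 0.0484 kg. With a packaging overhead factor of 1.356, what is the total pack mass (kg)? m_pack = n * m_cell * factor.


Cell mass sum = 480 * 0.0484 = 23.232 kg
With overhead 1.356: m_pack = 23.232 * 1.356 = 31.50 kg

31.50 kg


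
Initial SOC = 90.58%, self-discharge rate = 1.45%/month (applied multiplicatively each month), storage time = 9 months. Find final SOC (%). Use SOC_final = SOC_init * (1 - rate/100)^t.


Monthly retention factor = 1 - 1.45/100 = 0.9855
Over 9 months: factor^9 = 0.87682
SOC_final = 90.58 * 0.87682 = 79.42%

79.42%


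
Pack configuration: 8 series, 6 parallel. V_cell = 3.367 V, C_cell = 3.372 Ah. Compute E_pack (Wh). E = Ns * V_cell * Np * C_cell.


V_pack = 8 * 3.367 = 26.936 V
C_pack = 6 * 3.372 = 20.232 Ah
E = V_pack * C_pack = 26.936 * 20.232 = 545.0 Wh

545.0 Wh


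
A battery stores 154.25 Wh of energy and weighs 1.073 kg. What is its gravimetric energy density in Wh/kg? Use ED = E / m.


Specific energy = 154.25 Wh / 1.073 kg = 143.8 Wh/kg

143.8 Wh/kg


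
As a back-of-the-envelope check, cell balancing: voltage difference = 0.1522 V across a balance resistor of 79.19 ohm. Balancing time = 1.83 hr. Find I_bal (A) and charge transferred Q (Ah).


First, Ohm's law: I_bal = 0.1522 V / 79.19 ohm = 0.001922 A
Then Q = I * t = 0.001922 A * 1.83 hr = 0.003517 Ah

I=0.001922 A, Q=0.003517 Ah


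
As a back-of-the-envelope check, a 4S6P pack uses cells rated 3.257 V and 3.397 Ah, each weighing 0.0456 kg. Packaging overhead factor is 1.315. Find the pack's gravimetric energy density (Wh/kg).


Step 1: V_pack = 4 * 3.257 = 13.028 V
Step 2: C_pack = 6 * 3.397 = 20.382 Ah
Step 3: E_pack = V_pack * C_pack = 13.028 * 20.382 = 265.54 Wh
Step 4: m_pack = 4 * 6 * 0.0456 * 1.315 = 1.4391 kg
Step 5: ED = E_pack / m_pack = 265.54 / 1.4391 = 184.5 Wh/kg

184.5 Wh/kg


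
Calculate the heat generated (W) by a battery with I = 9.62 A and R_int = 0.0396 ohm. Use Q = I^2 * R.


I^2 = 92.544
Q = 92.544 * 0.0396 = 3.665 W

3.665 W


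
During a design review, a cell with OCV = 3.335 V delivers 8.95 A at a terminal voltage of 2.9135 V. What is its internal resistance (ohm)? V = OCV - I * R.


R = (OCV - V) / I = (3.335 - 2.9135) / 8.95 = 0.04709 ohm

0.04709 ohm


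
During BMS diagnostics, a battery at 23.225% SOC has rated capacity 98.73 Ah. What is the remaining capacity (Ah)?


remaining = SOC / 100 * total = 23.225 / 100 * 98.73 = 22.93 Ah

22.93 Ah


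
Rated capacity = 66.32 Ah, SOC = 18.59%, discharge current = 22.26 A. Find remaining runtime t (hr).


Step 1: remaining = SOC/100 * C_total = 18.59/100 * 66.32 = 12.329 Ah
Step 2: t = remaining / I = 12.329 / 22.26 = 0.5539 hr

0.5539 hr


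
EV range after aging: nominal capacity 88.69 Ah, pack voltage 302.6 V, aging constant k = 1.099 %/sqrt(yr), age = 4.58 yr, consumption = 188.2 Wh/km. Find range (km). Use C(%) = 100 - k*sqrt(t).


Step 1: capacity retention = 100 - 1.099 * sqrt(4.58) = 100 - 1.099 * 2.1401 = 97.648%
Step 2: C_now = 88.69 * 97.648/100 = 86.604 Ah
Step 3: E_pack = V * C_now = 302.6 * 86.604 = 26206 Wh
Step 4: range = E_pack / consumption = 26206 / 188.2 = 139.2 km

139.2 km


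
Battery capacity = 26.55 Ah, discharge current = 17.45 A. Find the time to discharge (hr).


Runtime = 26.55 Ah / 17.45 A = 1.521 hr

1.521 hr


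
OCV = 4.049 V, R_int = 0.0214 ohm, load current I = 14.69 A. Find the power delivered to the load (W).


Step 1: V_terminal = OCV - I*R = 4.049 - 14.69 * 0.0214 = 3.7346 V
Step 2: P_out = V_terminal * I = 3.7346 * 14.69 = 54.86 W

54.86 W


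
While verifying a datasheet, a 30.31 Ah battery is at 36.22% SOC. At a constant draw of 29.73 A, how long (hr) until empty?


Step 1: remaining = SOC/100 * C_total = 36.22/100 * 30.31 = 10.978 Ah
Step 2: t = remaining / I = 10.978 / 29.73 = 0.3693 hr

0.3693 hr


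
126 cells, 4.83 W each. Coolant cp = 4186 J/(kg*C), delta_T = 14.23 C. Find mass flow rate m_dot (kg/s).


Step 1: Total heat Q = 126 * 4.83 W = 608.58 W
Step 2: denom = cp * dT = 4186 * 14.23 = 59567
Step 3: m_dot = 608.58 / 59567 = 0.01022 kg/s

0.01022 kg/s


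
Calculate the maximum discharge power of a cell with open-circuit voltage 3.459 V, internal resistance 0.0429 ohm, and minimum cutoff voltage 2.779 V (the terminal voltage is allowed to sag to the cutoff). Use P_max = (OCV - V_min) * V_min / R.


P_max = (OCV - V_min) * V_min / R = (3.459 - 2.779) * 2.779 / 0.0429 = 0.68 * 2.779 / 0.0429 = 44.05 W

44.05 W


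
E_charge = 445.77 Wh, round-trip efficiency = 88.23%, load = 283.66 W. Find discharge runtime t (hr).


Step 1: E_discharge = eta/100 * E_charge = 88.23/100 * 445.77 = 393.3 Wh
Step 2: t = E_discharge / P = 393.3 / 283.66 = 1.387 hr

1.387 hr


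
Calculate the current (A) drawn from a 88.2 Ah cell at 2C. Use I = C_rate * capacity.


At 2C: I = 2 * 88.2 Ah = 176.4 A

176.4 A


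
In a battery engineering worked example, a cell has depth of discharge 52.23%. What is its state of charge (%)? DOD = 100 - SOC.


SOC = 100 - DOD = 100 - 52.23 = 47.77%

47.77%


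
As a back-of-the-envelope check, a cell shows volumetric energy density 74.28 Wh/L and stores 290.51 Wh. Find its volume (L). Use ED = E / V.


V = E / ED = 290.51 / 74.28 = 3.911 L

3.911 L


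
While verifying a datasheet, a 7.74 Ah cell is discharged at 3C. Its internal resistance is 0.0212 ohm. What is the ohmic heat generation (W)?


Step 1: I = C_rate * capacity = 3 * 7.74 = 23.22 A
Step 2: Q = I^2 * R = 23.22^2 * 0.0212 = 539.17 * 0.0212 = 11.43 W

11.43 W


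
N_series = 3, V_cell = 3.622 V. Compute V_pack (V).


With 3 cells in series at 3.622 V each, V_pack = 10.866 V

10.866 V


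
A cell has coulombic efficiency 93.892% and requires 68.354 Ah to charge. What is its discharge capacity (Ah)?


Q_dis = eta/100 * Q_chg = 93.892/100 * 68.354 = 64.18 Ah

64.18 Ah


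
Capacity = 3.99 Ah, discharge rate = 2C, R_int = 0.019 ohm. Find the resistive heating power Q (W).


Step 1: I = C_rate * capacity = 2 * 3.99 = 7.98 A
Step 2: Q = I^2 * R = 7.98^2 * 0.019 = 63.68 * 0.019 = 1.210 W

1.210 W


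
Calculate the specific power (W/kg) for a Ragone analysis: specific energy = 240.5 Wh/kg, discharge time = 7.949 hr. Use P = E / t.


Specific power = 240.5 Wh/kg / 7.949 hr = 30.26 W/kg

30.26 W/kg


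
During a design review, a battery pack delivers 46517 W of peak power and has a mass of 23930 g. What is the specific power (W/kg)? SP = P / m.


Convert: m = 23930 g = 23.93 kg
Specific power = 46517 W / 23.93 kg = 1944 W/kg

1944 W/kg


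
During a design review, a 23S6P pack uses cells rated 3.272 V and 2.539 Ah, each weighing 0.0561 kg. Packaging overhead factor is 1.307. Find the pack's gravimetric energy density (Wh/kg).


Step 1: V_pack = 23 * 3.272 = 75.256 V
Step 2: C_pack = 6 * 2.539 = 15.234 Ah
Step 3: E_pack = V_pack * C_pack = 75.256 * 15.234 = 1146.4 Wh
Step 4: m_pack = 23 * 6 * 0.0561 * 1.307 = 10.119 kg
Step 5: ED = E_pack / m_pack = 1146.4 / 10.119 = 113.3 Wh/kg

113.3 Wh/kg


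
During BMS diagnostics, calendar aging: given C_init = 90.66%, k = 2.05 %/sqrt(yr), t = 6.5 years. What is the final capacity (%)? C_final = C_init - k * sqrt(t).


sqrt(t) = sqrt(6.5) = 2.5495
C_final = 90.66 - 2.05 * 2.5495 = 85.43%

85.43%


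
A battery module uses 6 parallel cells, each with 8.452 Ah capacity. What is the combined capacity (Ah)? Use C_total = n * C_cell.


C_total = 6 * 8.452 = 50.712 Ah

50.712 Ah


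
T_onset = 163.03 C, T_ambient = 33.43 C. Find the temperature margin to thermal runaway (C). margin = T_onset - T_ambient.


margin = T_onset - T_ambient = 163.03 - 33.43 = 129.6 C

129.6 C


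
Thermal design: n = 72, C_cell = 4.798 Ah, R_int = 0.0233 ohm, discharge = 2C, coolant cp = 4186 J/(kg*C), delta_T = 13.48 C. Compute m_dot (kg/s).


Step 1: I = 2 * 4.798 = 9.596 A
Step 2: Q_cell = I^2 * R = 9.596^2 * 0.0233 = 2.1455 W
Step 3: Q_total = 72 * 2.1455 = 154.48 W
Step 4: m_dot = Q_total / (cp * dT) = 154.48 / (4186 * 13.48) = 0.002738 kg/s

0.002738 kg/s


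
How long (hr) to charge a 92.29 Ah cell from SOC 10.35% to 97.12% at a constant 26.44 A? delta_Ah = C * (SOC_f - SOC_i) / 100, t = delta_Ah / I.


Step 1: dSOC = 97.12% - 10.35% = 86.77%
Step 2: delta_Ah = 92.29 * 86.77 / 100 = 80.08 Ah
Step 3: t = 80.08 / 26.44 = 3.029 hr

3.029 hr


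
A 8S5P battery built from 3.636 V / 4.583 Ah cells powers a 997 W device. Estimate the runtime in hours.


Step 1: E_pack = Ns * V_cell * Np * C_cell = 8 * 3.636 * 5 * 4.583 = 666.55 Wh
Step 2: t = E_pack / P = 666.55 / 997 = 0.6686 hr

0.6686 hr


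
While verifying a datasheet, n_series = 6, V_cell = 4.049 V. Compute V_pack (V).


With 6 cells in series at 4.049 V each, V_pack = 24.294 V

24.294 V


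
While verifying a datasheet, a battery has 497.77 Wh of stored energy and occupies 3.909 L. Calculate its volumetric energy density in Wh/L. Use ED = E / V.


ED = E / V = 497.77 / 3.909 = 127.3 Wh/L

127.3 Wh/L


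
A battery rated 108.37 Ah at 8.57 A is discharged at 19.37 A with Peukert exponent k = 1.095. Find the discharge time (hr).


Step 1: t_rated = C / I_rated = 108.37 / 8.57 = 12.645 hr
Step 2: ratio = 8.57 / 19.37 = 0.44244
Step 3: ratio^k = 0.44244^1.095 = 0.40946
Step 4: t = t_rated * ratio^k = 12.645 * 0.40946 = 5.178 hr

5.178 hr


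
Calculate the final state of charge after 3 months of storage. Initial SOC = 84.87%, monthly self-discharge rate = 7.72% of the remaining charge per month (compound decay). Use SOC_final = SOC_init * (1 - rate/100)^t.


Monthly retention factor = 1 - 7.72/100 = 0.9228
Over 3 months: factor^3 = 0.78582
SOC_final = 84.87 * 0.78582 = 66.69%

66.69%


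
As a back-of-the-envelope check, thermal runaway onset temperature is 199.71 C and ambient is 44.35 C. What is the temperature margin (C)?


Safety margin = 199.71 C - 44.35 C = 155.36 C

155.36 C


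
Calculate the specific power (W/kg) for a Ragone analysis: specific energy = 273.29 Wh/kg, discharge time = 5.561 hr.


Specific power = 273.29 Wh/kg / 5.561 hr = 49.14 W/kg

49.14 W/kg


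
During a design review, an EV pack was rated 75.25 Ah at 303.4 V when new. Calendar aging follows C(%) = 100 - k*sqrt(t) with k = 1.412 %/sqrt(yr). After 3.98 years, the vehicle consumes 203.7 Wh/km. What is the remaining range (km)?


Step 1: capacity retention = 100 - 1.412 * sqrt(3.98) = 100 - 1.412 * 1.995 = 97.183%
Step 2: C_now = 75.25 * 97.183/100 = 73.13 Ah
Step 3: E_pack = V * C_now = 303.4 * 73.13 = 22188 Wh
Step 4: range = E_pack / consumption = 22188 / 203.7 = 108.9 km

108.9 km


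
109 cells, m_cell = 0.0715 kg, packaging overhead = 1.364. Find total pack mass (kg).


Cell mass sum = 109 * 0.0715 = 7.7935 kg
With overhead 1.364: m_pack = 7.7935 * 1.364 = 10.63 kg

10.63 kg


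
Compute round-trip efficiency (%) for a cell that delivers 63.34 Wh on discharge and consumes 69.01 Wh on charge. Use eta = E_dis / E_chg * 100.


eta_e = E_dis / E_chg * 100 = 63.34 / 69.01 * 100 = 91.78%

91.78%


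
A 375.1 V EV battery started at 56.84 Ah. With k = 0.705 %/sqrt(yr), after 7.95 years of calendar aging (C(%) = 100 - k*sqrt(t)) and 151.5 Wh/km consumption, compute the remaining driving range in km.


Step 1: capacity retention = 100 - 0.705 * sqrt(7.95) = 100 - 0.705 * 2.8196 = 98.012%
Step 2: C_now = 56.84 * 98.012/100 = 55.71 Ah
Step 3: E_pack = V * C_now = 375.1 * 55.71 = 20897 Wh
Step 4: range = E_pack / consumption = 20897 / 151.5 = 137.9 km

137.9 km


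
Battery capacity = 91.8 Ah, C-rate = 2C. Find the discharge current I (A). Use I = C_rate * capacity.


At 2C: I = 2 * 91.8 Ah = 183.6 A

183.6 A


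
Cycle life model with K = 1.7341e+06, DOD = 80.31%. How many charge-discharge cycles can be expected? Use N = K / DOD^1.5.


Step 1: DOD^1.5 = 80.31^1.5 = 719.7
Step 2: N = 1.7341e+06 / 719.7 = 2409 cycles

2409 cycles


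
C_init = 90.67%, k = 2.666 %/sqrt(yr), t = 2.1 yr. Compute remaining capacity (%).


Step 1: sqrt(2.1 yr) = 1.4491
Step 2: drop = 2.666 * 1.4491 = 3.8633
Step 3: C_final = 90.67 - 3.8633 = 86.81%

86.81%


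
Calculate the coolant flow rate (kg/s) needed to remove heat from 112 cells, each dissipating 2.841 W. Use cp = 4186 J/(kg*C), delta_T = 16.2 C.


Step 1: Total heat Q = 112 * 2.841 W = 318.19 W
Step 2: denom = cp * dT = 4186 * 16.2 = 67813
Step 3: m_dot = 318.19 / 67813 = 0.004692 kg/s

0.004692 kg/s


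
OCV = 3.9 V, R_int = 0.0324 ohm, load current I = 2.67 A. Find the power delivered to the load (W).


Step 1: V_terminal = OCV - I*R = 3.9 - 2.67 * 0.0324 = 3.8135 V
Step 2: P_out = V_terminal * I = 3.8135 * 2.67 = 10.18 W

10.18 W
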